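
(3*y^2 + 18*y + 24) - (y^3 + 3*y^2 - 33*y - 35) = -y^3 + 51*y + 59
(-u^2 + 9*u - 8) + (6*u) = -u^2 + 15*u - 8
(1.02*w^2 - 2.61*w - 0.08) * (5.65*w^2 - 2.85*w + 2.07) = 5.763*w^4 - 17.6535*w^3 + 9.0979*w^2 - 5.1747*w - 0.1656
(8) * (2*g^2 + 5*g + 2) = 16*g^2 + 40*g + 16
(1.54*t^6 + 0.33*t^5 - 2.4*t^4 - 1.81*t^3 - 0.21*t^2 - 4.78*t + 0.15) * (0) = 0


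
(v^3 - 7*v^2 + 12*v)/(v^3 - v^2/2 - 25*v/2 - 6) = 2*v*(v - 3)/(2*v^2 + 7*v + 3)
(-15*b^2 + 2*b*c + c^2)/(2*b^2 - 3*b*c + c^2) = (-15*b^2 + 2*b*c + c^2)/(2*b^2 - 3*b*c + c^2)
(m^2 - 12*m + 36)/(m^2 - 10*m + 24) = (m - 6)/(m - 4)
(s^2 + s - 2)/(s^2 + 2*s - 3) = (s + 2)/(s + 3)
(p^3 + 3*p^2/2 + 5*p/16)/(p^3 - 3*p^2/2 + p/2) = (16*p^2 + 24*p + 5)/(8*(2*p^2 - 3*p + 1))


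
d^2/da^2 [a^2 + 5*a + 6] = 2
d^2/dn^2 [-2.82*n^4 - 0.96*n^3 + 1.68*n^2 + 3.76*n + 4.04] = -33.84*n^2 - 5.76*n + 3.36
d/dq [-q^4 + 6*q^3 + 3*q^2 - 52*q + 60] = -4*q^3 + 18*q^2 + 6*q - 52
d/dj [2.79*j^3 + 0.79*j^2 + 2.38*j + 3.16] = 8.37*j^2 + 1.58*j + 2.38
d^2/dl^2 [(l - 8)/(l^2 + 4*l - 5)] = 2*((4 - 3*l)*(l^2 + 4*l - 5) + 4*(l - 8)*(l + 2)^2)/(l^2 + 4*l - 5)^3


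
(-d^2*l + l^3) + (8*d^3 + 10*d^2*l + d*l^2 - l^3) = 8*d^3 + 9*d^2*l + d*l^2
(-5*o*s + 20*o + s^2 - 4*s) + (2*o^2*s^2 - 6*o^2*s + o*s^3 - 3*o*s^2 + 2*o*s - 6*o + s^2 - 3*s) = 2*o^2*s^2 - 6*o^2*s + o*s^3 - 3*o*s^2 - 3*o*s + 14*o + 2*s^2 - 7*s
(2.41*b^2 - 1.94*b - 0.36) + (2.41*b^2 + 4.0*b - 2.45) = 4.82*b^2 + 2.06*b - 2.81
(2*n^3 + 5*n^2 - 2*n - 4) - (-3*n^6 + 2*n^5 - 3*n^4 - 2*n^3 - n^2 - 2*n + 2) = 3*n^6 - 2*n^5 + 3*n^4 + 4*n^3 + 6*n^2 - 6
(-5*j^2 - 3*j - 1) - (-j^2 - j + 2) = -4*j^2 - 2*j - 3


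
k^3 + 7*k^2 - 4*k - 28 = (k - 2)*(k + 2)*(k + 7)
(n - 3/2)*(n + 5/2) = n^2 + n - 15/4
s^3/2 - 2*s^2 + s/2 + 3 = (s/2 + 1/2)*(s - 3)*(s - 2)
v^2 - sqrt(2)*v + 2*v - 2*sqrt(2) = (v + 2)*(v - sqrt(2))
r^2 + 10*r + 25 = (r + 5)^2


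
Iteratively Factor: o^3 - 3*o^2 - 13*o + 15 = (o - 5)*(o^2 + 2*o - 3) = (o - 5)*(o - 1)*(o + 3)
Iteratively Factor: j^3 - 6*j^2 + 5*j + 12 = (j - 4)*(j^2 - 2*j - 3) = (j - 4)*(j + 1)*(j - 3)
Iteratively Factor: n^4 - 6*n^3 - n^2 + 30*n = (n + 2)*(n^3 - 8*n^2 + 15*n) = (n - 3)*(n + 2)*(n^2 - 5*n) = (n - 5)*(n - 3)*(n + 2)*(n)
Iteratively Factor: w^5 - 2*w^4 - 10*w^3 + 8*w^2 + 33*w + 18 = (w + 1)*(w^4 - 3*w^3 - 7*w^2 + 15*w + 18) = (w + 1)*(w + 2)*(w^3 - 5*w^2 + 3*w + 9) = (w - 3)*(w + 1)*(w + 2)*(w^2 - 2*w - 3) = (w - 3)*(w + 1)^2*(w + 2)*(w - 3)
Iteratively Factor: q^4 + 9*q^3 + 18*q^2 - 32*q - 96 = (q + 3)*(q^3 + 6*q^2 - 32) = (q + 3)*(q + 4)*(q^2 + 2*q - 8) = (q + 3)*(q + 4)^2*(q - 2)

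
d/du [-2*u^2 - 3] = -4*u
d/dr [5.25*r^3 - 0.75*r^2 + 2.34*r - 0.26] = 15.75*r^2 - 1.5*r + 2.34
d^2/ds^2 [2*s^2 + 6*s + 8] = 4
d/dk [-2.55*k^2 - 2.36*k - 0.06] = -5.1*k - 2.36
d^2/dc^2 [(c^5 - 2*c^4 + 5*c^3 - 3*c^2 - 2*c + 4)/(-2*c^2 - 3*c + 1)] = 2*(-12*c^7 - 40*c^6 + 87*c^4 - 123*c^3 + 27*c^2 - 75*c - 35)/(8*c^6 + 36*c^5 + 42*c^4 - 9*c^3 - 21*c^2 + 9*c - 1)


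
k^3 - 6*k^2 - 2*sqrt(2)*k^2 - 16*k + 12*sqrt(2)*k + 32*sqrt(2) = (k - 8)*(k + 2)*(k - 2*sqrt(2))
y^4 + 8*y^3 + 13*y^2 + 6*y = y*(y + 1)^2*(y + 6)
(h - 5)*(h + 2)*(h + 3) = h^3 - 19*h - 30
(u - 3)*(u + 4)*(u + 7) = u^3 + 8*u^2 - 5*u - 84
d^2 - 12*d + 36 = (d - 6)^2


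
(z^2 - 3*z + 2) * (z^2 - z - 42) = z^4 - 4*z^3 - 37*z^2 + 124*z - 84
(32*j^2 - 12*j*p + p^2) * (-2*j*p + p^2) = -64*j^3*p + 56*j^2*p^2 - 14*j*p^3 + p^4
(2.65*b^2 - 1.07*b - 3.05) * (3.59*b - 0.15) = 9.5135*b^3 - 4.2388*b^2 - 10.789*b + 0.4575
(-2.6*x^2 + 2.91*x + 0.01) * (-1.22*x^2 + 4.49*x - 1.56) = 3.172*x^4 - 15.2242*x^3 + 17.1097*x^2 - 4.4947*x - 0.0156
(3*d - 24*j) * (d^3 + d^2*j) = 3*d^4 - 21*d^3*j - 24*d^2*j^2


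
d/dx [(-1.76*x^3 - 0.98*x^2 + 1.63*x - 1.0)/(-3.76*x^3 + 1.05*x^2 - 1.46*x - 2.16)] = (-5.5328*x^4 + 17.3968*x^3 - 0.155899999999999*x^2 + 6.3336*x - 4.9808)/(14.1376*x^6 - 7.896*x^5 + 12.0817*x^4 + 13.1772*x^3 - 2.4044*x^2 + 6.3072*x + 4.6656)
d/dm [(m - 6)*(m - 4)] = 2*m - 10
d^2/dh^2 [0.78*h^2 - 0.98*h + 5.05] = 1.56000000000000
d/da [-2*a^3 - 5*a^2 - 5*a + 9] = -6*a^2 - 10*a - 5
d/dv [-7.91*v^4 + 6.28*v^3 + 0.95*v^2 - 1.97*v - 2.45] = -31.64*v^3 + 18.84*v^2 + 1.9*v - 1.97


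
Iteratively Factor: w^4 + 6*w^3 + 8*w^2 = (w)*(w^3 + 6*w^2 + 8*w) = w*(w + 4)*(w^2 + 2*w) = w^2*(w + 4)*(w + 2)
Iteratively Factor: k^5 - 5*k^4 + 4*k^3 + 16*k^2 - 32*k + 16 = (k + 2)*(k^4 - 7*k^3 + 18*k^2 - 20*k + 8) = (k - 2)*(k + 2)*(k^3 - 5*k^2 + 8*k - 4) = (k - 2)*(k - 1)*(k + 2)*(k^2 - 4*k + 4) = (k - 2)^2*(k - 1)*(k + 2)*(k - 2)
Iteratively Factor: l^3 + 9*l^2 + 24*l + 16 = (l + 1)*(l^2 + 8*l + 16) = (l + 1)*(l + 4)*(l + 4)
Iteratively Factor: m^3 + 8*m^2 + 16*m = (m + 4)*(m^2 + 4*m) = m*(m + 4)*(m + 4)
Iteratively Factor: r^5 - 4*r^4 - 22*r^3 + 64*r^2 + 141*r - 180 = (r - 4)*(r^4 - 22*r^2 - 24*r + 45) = (r - 4)*(r - 1)*(r^3 + r^2 - 21*r - 45) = (r - 5)*(r - 4)*(r - 1)*(r^2 + 6*r + 9) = (r - 5)*(r - 4)*(r - 1)*(r + 3)*(r + 3)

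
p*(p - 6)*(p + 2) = p^3 - 4*p^2 - 12*p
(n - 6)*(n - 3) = n^2 - 9*n + 18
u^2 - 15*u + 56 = (u - 8)*(u - 7)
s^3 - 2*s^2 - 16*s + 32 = (s - 4)*(s - 2)*(s + 4)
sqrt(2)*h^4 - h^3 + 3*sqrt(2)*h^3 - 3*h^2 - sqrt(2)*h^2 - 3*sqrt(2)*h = h*(h + 3)*(h - sqrt(2))*(sqrt(2)*h + 1)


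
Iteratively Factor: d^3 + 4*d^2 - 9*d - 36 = (d + 3)*(d^2 + d - 12) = (d - 3)*(d + 3)*(d + 4)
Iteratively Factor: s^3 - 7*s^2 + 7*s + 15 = (s - 3)*(s^2 - 4*s - 5) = (s - 3)*(s + 1)*(s - 5)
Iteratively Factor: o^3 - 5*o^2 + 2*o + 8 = (o - 2)*(o^2 - 3*o - 4) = (o - 4)*(o - 2)*(o + 1)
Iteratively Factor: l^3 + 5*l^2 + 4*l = (l + 1)*(l^2 + 4*l) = l*(l + 1)*(l + 4)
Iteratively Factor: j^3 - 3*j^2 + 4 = (j + 1)*(j^2 - 4*j + 4) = (j - 2)*(j + 1)*(j - 2)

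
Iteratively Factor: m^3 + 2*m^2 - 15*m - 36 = (m - 4)*(m^2 + 6*m + 9) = (m - 4)*(m + 3)*(m + 3)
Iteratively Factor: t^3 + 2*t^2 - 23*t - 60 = (t + 3)*(t^2 - t - 20) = (t - 5)*(t + 3)*(t + 4)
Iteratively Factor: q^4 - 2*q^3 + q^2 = (q - 1)*(q^3 - q^2) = q*(q - 1)*(q^2 - q) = q*(q - 1)^2*(q)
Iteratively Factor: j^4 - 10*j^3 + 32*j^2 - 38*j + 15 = (j - 1)*(j^3 - 9*j^2 + 23*j - 15) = (j - 3)*(j - 1)*(j^2 - 6*j + 5) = (j - 3)*(j - 1)^2*(j - 5)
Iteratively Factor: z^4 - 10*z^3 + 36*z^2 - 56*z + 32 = (z - 2)*(z^3 - 8*z^2 + 20*z - 16) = (z - 2)^2*(z^2 - 6*z + 8) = (z - 4)*(z - 2)^2*(z - 2)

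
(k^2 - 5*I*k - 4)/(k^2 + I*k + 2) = (k - 4*I)/(k + 2*I)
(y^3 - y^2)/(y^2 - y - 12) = y^2*(1 - y)/(-y^2 + y + 12)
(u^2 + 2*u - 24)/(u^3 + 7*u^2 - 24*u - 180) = (u - 4)/(u^2 + u - 30)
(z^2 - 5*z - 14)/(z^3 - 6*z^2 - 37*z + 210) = (z + 2)/(z^2 + z - 30)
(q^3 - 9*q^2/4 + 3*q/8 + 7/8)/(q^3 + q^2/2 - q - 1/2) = (q - 7/4)/(q + 1)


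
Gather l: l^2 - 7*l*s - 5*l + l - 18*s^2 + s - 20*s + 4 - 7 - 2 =l^2 + l*(-7*s - 4) - 18*s^2 - 19*s - 5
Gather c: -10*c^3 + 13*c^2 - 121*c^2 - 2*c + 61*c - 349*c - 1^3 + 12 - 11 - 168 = -10*c^3 - 108*c^2 - 290*c - 168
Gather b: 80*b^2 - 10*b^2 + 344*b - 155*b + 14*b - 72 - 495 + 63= 70*b^2 + 203*b - 504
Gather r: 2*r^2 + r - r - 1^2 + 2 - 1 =2*r^2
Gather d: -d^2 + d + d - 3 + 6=-d^2 + 2*d + 3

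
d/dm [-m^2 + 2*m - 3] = 2 - 2*m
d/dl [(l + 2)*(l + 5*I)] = 2*l + 2 + 5*I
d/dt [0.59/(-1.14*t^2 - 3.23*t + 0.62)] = (1.3452*t + 1.9057)/(1.14*t^2 + 3.23*t - 0.62)^2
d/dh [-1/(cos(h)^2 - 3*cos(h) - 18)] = (3 - 2*cos(h))*sin(h)/(sin(h)^2 + 3*cos(h) + 17)^2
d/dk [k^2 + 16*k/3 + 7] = 2*k + 16/3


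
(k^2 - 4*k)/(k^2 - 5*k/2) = 2*(k - 4)/(2*k - 5)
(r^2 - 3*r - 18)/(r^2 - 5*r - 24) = (r - 6)/(r - 8)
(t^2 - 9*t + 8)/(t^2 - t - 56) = (t - 1)/(t + 7)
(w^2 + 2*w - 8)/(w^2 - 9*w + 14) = (w + 4)/(w - 7)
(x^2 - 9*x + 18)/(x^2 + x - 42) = (x - 3)/(x + 7)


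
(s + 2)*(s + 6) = s^2 + 8*s + 12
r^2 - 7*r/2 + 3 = (r - 2)*(r - 3/2)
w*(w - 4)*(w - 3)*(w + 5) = w^4 - 2*w^3 - 23*w^2 + 60*w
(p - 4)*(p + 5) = p^2 + p - 20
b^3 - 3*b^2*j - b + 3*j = (b - 1)*(b + 1)*(b - 3*j)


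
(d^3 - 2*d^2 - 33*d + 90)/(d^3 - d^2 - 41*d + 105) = (d + 6)/(d + 7)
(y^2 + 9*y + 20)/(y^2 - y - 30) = (y + 4)/(y - 6)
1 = 1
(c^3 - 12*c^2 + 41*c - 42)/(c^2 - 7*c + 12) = (c^2 - 9*c + 14)/(c - 4)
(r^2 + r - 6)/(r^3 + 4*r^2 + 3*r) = (r - 2)/(r*(r + 1))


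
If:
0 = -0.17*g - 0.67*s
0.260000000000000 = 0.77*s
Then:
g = -1.33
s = 0.34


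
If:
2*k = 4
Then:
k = 2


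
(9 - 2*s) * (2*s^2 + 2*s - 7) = -4*s^3 + 14*s^2 + 32*s - 63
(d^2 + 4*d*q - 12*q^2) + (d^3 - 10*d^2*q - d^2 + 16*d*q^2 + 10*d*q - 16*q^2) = d^3 - 10*d^2*q + 16*d*q^2 + 14*d*q - 28*q^2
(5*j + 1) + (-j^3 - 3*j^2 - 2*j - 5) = -j^3 - 3*j^2 + 3*j - 4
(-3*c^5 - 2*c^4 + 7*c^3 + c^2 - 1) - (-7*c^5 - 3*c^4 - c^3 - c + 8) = 4*c^5 + c^4 + 8*c^3 + c^2 + c - 9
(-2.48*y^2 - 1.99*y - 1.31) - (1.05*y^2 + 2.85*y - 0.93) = -3.53*y^2 - 4.84*y - 0.38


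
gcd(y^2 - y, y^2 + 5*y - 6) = y - 1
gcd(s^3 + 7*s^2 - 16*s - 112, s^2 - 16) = s^2 - 16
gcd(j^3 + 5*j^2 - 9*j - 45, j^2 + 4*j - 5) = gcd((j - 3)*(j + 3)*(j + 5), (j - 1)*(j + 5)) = j + 5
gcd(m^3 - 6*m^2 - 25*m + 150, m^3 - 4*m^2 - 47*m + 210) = m^2 - 11*m + 30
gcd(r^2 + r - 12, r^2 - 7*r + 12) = r - 3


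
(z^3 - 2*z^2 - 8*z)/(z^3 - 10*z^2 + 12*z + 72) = z*(z - 4)/(z^2 - 12*z + 36)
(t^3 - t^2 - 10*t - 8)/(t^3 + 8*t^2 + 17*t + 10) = (t - 4)/(t + 5)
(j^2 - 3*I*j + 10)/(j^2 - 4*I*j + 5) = (j + 2*I)/(j + I)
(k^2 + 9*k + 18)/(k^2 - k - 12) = (k + 6)/(k - 4)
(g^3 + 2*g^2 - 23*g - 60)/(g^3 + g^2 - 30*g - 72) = (g - 5)/(g - 6)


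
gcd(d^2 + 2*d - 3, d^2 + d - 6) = d + 3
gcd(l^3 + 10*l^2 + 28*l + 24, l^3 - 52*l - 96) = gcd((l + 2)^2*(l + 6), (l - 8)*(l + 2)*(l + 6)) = l^2 + 8*l + 12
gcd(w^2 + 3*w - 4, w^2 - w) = w - 1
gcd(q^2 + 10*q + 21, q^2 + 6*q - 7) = q + 7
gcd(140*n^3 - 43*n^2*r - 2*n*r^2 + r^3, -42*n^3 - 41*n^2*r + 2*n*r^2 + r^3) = 7*n + r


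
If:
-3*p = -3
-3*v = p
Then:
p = 1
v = -1/3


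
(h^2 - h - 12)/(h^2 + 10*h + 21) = (h - 4)/(h + 7)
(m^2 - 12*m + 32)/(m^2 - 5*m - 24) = (m - 4)/(m + 3)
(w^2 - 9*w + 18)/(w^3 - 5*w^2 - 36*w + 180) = (w - 3)/(w^2 + w - 30)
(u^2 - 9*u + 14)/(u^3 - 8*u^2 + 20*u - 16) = (u - 7)/(u^2 - 6*u + 8)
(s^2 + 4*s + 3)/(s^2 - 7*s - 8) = (s + 3)/(s - 8)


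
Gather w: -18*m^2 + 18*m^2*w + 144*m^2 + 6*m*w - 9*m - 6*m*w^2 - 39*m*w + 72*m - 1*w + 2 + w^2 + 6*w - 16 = 126*m^2 + 63*m + w^2*(1 - 6*m) + w*(18*m^2 - 33*m + 5) - 14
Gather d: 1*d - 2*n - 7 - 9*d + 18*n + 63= -8*d + 16*n + 56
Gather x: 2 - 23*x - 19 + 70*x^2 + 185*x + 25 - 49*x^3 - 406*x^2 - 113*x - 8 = -49*x^3 - 336*x^2 + 49*x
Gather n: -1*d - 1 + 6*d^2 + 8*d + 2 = 6*d^2 + 7*d + 1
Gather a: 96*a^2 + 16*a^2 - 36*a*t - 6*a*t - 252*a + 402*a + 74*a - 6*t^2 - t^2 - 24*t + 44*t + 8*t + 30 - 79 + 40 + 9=112*a^2 + a*(224 - 42*t) - 7*t^2 + 28*t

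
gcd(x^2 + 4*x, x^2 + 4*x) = x^2 + 4*x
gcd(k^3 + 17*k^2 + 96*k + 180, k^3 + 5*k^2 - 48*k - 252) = k^2 + 12*k + 36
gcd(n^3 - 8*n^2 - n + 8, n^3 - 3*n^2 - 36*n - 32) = n^2 - 7*n - 8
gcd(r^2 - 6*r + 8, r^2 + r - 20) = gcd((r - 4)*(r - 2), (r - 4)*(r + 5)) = r - 4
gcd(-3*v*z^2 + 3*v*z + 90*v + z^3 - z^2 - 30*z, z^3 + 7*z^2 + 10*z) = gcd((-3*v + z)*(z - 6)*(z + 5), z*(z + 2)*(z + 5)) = z + 5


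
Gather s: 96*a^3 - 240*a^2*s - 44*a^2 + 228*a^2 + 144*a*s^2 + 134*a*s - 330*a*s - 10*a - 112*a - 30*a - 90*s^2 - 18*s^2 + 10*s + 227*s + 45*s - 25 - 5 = 96*a^3 + 184*a^2 - 152*a + s^2*(144*a - 108) + s*(-240*a^2 - 196*a + 282) - 30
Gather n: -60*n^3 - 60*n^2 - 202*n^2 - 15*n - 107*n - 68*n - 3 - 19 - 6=-60*n^3 - 262*n^2 - 190*n - 28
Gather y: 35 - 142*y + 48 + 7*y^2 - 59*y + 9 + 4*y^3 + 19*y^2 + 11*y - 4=4*y^3 + 26*y^2 - 190*y + 88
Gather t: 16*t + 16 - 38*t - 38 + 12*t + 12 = -10*t - 10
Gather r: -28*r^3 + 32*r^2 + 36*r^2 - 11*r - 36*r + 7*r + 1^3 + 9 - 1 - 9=-28*r^3 + 68*r^2 - 40*r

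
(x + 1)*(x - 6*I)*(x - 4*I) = x^3 + x^2 - 10*I*x^2 - 24*x - 10*I*x - 24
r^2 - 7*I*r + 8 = (r - 8*I)*(r + I)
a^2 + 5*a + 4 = (a + 1)*(a + 4)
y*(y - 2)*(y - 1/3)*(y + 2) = y^4 - y^3/3 - 4*y^2 + 4*y/3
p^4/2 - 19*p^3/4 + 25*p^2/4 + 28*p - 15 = (p/2 + 1)*(p - 6)*(p - 5)*(p - 1/2)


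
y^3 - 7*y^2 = y^2*(y - 7)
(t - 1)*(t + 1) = t^2 - 1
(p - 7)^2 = p^2 - 14*p + 49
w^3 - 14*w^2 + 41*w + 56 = (w - 8)*(w - 7)*(w + 1)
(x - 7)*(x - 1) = x^2 - 8*x + 7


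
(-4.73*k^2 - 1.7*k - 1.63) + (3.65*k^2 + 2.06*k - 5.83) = -1.08*k^2 + 0.36*k - 7.46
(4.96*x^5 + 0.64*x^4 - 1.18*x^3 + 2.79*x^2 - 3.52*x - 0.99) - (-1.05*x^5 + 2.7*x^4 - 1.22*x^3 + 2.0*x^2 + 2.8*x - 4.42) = 6.01*x^5 - 2.06*x^4 + 0.04*x^3 + 0.79*x^2 - 6.32*x + 3.43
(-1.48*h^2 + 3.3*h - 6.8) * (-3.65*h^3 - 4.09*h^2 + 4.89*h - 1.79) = 5.402*h^5 - 5.9918*h^4 + 4.0858*h^3 + 46.5982*h^2 - 39.159*h + 12.172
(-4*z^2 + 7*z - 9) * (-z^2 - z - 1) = 4*z^4 - 3*z^3 + 6*z^2 + 2*z + 9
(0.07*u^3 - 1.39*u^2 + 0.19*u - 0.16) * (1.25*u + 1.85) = 0.0875*u^4 - 1.608*u^3 - 2.334*u^2 + 0.1515*u - 0.296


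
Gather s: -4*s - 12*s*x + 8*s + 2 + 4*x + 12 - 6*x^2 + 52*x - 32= s*(4 - 12*x) - 6*x^2 + 56*x - 18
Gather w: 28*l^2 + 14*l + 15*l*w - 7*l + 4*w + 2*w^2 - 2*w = 28*l^2 + 7*l + 2*w^2 + w*(15*l + 2)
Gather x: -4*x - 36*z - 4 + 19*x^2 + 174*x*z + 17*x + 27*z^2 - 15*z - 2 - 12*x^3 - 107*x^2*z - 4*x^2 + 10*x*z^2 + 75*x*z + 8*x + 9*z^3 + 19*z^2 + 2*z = -12*x^3 + x^2*(15 - 107*z) + x*(10*z^2 + 249*z + 21) + 9*z^3 + 46*z^2 - 49*z - 6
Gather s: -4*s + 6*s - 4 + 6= 2*s + 2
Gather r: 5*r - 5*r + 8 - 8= 0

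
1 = 1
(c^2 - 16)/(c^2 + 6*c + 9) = (c^2 - 16)/(c^2 + 6*c + 9)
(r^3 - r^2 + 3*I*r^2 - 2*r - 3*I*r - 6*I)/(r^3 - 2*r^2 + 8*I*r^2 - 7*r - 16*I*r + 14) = (r^2 + r*(1 + 3*I) + 3*I)/(r^2 + 8*I*r - 7)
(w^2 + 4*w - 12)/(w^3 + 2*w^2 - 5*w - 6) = (w + 6)/(w^2 + 4*w + 3)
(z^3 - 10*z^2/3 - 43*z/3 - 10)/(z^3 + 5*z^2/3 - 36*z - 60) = (z + 1)/(z + 6)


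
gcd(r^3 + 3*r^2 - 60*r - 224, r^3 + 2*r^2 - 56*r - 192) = r^2 - 4*r - 32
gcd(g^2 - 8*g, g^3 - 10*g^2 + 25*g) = g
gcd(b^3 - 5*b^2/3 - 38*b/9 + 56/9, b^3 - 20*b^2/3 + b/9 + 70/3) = b - 7/3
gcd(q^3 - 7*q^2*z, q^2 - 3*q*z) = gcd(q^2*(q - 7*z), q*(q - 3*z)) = q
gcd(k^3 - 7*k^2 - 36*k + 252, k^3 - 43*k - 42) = k^2 - k - 42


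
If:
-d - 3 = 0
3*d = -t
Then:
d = -3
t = 9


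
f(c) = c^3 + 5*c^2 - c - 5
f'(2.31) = 38.11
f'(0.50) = 4.75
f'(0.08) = -0.18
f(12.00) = 2431.00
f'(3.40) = 67.68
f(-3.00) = 16.00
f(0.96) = -0.47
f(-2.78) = 14.94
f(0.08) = -5.05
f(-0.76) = -1.79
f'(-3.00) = -4.00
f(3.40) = 88.70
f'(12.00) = 551.00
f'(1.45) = 19.81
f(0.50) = -4.12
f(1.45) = 7.11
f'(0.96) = 11.36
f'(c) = 3*c^2 + 10*c - 1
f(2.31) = 31.70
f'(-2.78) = -5.61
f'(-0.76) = -6.87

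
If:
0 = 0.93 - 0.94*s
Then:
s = 0.99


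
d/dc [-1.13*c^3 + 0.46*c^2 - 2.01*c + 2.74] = -3.39*c^2 + 0.92*c - 2.01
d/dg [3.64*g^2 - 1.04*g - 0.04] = 7.28*g - 1.04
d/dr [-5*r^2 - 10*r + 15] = -10*r - 10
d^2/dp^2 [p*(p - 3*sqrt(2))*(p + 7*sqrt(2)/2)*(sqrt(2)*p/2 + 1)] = 6*sqrt(2)*p^2 + 9*p - 20*sqrt(2)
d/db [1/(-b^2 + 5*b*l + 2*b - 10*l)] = (2*b - 5*l - 2)/(b^2 - 5*b*l - 2*b + 10*l)^2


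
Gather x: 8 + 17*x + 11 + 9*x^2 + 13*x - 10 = 9*x^2 + 30*x + 9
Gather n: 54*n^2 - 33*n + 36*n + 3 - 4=54*n^2 + 3*n - 1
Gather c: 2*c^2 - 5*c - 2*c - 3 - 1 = 2*c^2 - 7*c - 4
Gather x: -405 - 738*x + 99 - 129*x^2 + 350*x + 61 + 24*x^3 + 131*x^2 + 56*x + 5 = 24*x^3 + 2*x^2 - 332*x - 240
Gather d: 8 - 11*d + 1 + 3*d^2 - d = 3*d^2 - 12*d + 9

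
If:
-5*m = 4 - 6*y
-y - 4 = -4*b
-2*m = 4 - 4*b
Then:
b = 9/7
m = 4/7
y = 8/7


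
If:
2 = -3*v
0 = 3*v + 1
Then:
No Solution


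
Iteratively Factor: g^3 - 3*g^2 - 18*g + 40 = (g - 2)*(g^2 - g - 20) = (g - 5)*(g - 2)*(g + 4)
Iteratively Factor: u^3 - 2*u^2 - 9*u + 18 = (u - 3)*(u^2 + u - 6) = (u - 3)*(u - 2)*(u + 3)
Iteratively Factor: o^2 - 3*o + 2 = (o - 1)*(o - 2)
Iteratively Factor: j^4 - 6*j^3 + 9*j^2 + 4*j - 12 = (j + 1)*(j^3 - 7*j^2 + 16*j - 12) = (j - 2)*(j + 1)*(j^2 - 5*j + 6) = (j - 2)^2*(j + 1)*(j - 3)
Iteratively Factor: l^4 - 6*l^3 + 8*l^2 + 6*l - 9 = (l - 3)*(l^3 - 3*l^2 - l + 3) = (l - 3)*(l + 1)*(l^2 - 4*l + 3) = (l - 3)*(l - 1)*(l + 1)*(l - 3)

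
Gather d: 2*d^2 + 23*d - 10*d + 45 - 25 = 2*d^2 + 13*d + 20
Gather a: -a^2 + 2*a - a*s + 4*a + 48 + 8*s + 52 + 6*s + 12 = -a^2 + a*(6 - s) + 14*s + 112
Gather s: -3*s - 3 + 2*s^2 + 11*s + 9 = 2*s^2 + 8*s + 6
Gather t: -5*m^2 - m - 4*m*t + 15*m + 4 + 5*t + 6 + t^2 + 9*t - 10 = -5*m^2 + 14*m + t^2 + t*(14 - 4*m)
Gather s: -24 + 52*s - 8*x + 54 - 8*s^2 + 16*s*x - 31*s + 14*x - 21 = -8*s^2 + s*(16*x + 21) + 6*x + 9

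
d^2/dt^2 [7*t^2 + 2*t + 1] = 14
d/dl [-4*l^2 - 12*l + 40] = -8*l - 12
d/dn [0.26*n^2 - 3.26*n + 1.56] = 0.52*n - 3.26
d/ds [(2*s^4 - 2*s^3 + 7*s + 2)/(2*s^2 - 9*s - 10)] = 2*(4*s^5 - 29*s^4 - 22*s^3 + 23*s^2 - 4*s - 26)/(4*s^4 - 36*s^3 + 41*s^2 + 180*s + 100)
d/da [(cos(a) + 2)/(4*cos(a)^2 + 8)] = (cos(a)^2 + 4*cos(a) - 2)*sin(a)/(4*(cos(a)^2 + 2)^2)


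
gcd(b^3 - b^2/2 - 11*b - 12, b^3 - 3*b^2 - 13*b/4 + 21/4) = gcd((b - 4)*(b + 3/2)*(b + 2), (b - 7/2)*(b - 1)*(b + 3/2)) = b + 3/2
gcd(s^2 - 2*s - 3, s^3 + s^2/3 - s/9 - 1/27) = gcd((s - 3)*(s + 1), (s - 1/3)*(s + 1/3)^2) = 1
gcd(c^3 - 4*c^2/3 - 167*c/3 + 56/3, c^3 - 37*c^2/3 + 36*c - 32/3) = c^2 - 25*c/3 + 8/3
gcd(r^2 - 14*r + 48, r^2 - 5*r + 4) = 1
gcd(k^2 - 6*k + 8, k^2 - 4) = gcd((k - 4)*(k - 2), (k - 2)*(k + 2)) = k - 2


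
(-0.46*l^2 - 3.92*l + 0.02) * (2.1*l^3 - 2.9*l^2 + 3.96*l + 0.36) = -0.966*l^5 - 6.898*l^4 + 9.5884*l^3 - 15.7468*l^2 - 1.332*l + 0.0072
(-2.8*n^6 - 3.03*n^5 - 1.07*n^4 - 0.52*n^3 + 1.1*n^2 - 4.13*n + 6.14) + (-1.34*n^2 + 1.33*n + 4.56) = -2.8*n^6 - 3.03*n^5 - 1.07*n^4 - 0.52*n^3 - 0.24*n^2 - 2.8*n + 10.7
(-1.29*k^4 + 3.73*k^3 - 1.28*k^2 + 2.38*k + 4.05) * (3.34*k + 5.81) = -4.3086*k^5 + 4.9633*k^4 + 17.3961*k^3 + 0.5124*k^2 + 27.3548*k + 23.5305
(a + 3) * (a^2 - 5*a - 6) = a^3 - 2*a^2 - 21*a - 18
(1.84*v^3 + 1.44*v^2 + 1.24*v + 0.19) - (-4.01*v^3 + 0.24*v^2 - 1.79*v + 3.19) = 5.85*v^3 + 1.2*v^2 + 3.03*v - 3.0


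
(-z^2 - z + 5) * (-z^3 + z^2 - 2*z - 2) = z^5 - 4*z^3 + 9*z^2 - 8*z - 10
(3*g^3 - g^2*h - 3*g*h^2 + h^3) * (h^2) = 3*g^3*h^2 - g^2*h^3 - 3*g*h^4 + h^5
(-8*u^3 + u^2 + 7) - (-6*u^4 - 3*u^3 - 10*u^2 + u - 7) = 6*u^4 - 5*u^3 + 11*u^2 - u + 14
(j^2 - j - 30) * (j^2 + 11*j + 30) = j^4 + 10*j^3 - 11*j^2 - 360*j - 900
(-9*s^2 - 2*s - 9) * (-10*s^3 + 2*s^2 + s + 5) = 90*s^5 + 2*s^4 + 77*s^3 - 65*s^2 - 19*s - 45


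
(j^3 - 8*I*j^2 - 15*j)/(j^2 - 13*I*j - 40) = j*(j - 3*I)/(j - 8*I)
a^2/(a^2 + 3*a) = a/(a + 3)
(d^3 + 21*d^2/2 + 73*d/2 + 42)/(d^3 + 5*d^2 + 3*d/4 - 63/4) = 2*(d + 4)/(2*d - 3)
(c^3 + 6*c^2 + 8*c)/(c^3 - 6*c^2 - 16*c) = (c + 4)/(c - 8)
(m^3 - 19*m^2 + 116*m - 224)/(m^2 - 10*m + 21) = (m^2 - 12*m + 32)/(m - 3)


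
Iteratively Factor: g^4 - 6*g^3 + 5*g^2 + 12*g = (g - 3)*(g^3 - 3*g^2 - 4*g) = (g - 4)*(g - 3)*(g^2 + g) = g*(g - 4)*(g - 3)*(g + 1)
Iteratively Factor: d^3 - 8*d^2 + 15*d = (d - 3)*(d^2 - 5*d) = (d - 5)*(d - 3)*(d)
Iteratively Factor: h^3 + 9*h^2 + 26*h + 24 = (h + 3)*(h^2 + 6*h + 8) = (h + 2)*(h + 3)*(h + 4)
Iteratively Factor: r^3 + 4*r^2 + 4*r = (r + 2)*(r^2 + 2*r) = (r + 2)^2*(r)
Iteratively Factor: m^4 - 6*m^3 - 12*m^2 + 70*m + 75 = (m - 5)*(m^3 - m^2 - 17*m - 15) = (m - 5)^2*(m^2 + 4*m + 3) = (m - 5)^2*(m + 1)*(m + 3)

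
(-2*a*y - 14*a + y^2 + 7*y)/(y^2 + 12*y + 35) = (-2*a + y)/(y + 5)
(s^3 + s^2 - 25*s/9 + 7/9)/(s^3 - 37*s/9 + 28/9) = (3*s - 1)/(3*s - 4)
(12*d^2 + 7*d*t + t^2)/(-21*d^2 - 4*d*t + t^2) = (4*d + t)/(-7*d + t)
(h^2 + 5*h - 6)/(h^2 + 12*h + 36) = (h - 1)/(h + 6)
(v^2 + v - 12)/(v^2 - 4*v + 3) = (v + 4)/(v - 1)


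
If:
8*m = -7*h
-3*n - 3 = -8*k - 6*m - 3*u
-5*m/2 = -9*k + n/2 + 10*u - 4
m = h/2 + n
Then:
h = 856*u/265 - 472/265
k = 21*u/265 + 33/265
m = 413/265 - 749*u/265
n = 649/265 - 1177*u/265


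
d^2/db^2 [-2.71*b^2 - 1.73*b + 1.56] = -5.42000000000000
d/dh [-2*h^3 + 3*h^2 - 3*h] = -6*h^2 + 6*h - 3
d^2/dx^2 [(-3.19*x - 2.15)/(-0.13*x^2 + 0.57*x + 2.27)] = ((3.0776 - 2.4882*x)*(-0.13*x^2 + 0.57*x + 2.27) - (0.26*x - 0.57)*(0.52*x - 1.14)*(3.19*x + 2.15))/(-0.13*x^2 + 0.57*x + 2.27)^3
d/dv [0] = 0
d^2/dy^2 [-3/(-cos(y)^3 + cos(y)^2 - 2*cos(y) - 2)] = 3*((11*cos(y) - 8*cos(2*y) + 9*cos(3*y))*(cos(y)^3 - cos(y)^2 + 2*cos(y) + 2)/4 + 2*(3*cos(y)^2 - 2*cos(y) + 2)^2*sin(y)^2)/(cos(y)^3 - cos(y)^2 + 2*cos(y) + 2)^3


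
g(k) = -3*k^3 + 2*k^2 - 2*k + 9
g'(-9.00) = -767.00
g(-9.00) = 2376.00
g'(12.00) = -1250.00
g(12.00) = -4911.00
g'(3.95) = -126.62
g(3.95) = -152.58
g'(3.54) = -100.62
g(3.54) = -106.10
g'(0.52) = -2.35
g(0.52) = 8.08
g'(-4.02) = -163.52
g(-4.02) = 244.26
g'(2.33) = -41.54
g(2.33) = -22.75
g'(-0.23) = -3.40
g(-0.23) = 9.60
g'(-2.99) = -94.42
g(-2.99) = 113.05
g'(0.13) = -1.63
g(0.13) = 8.77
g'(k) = -9*k^2 + 4*k - 2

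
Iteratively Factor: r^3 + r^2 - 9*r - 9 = (r - 3)*(r^2 + 4*r + 3) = (r - 3)*(r + 3)*(r + 1)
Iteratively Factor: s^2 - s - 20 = (s - 5)*(s + 4)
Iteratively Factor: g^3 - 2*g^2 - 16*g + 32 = (g - 4)*(g^2 + 2*g - 8) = (g - 4)*(g - 2)*(g + 4)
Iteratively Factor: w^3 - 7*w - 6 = (w + 1)*(w^2 - w - 6) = (w - 3)*(w + 1)*(w + 2)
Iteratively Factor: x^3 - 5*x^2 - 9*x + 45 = (x - 3)*(x^2 - 2*x - 15) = (x - 5)*(x - 3)*(x + 3)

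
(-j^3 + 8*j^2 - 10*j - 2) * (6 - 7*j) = 7*j^4 - 62*j^3 + 118*j^2 - 46*j - 12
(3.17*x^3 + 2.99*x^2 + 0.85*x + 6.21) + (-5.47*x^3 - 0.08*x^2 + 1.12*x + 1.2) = -2.3*x^3 + 2.91*x^2 + 1.97*x + 7.41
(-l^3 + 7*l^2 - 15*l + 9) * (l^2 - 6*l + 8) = -l^5 + 13*l^4 - 65*l^3 + 155*l^2 - 174*l + 72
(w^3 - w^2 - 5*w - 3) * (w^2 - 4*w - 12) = w^5 - 5*w^4 - 13*w^3 + 29*w^2 + 72*w + 36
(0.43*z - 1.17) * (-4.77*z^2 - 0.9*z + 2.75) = -2.0511*z^3 + 5.1939*z^2 + 2.2355*z - 3.2175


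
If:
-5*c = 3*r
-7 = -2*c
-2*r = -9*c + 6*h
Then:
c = 7/2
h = 259/36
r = -35/6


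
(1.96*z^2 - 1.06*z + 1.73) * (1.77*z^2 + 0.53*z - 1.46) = 3.4692*z^4 - 0.8374*z^3 - 0.3613*z^2 + 2.4645*z - 2.5258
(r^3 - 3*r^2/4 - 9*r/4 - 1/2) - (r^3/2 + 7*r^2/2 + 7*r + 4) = r^3/2 - 17*r^2/4 - 37*r/4 - 9/2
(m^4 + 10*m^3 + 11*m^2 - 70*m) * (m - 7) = m^5 + 3*m^4 - 59*m^3 - 147*m^2 + 490*m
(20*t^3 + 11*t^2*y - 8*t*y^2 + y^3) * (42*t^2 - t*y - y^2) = 840*t^5 + 442*t^4*y - 367*t^3*y^2 + 39*t^2*y^3 + 7*t*y^4 - y^5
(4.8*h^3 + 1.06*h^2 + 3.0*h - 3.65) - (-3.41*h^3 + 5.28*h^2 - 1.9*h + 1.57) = 8.21*h^3 - 4.22*h^2 + 4.9*h - 5.22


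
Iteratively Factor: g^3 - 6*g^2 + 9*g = (g - 3)*(g^2 - 3*g) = (g - 3)^2*(g)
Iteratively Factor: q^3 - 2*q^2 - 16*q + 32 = (q + 4)*(q^2 - 6*q + 8) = (q - 2)*(q + 4)*(q - 4)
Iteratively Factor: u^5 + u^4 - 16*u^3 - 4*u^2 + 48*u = (u - 3)*(u^4 + 4*u^3 - 4*u^2 - 16*u) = (u - 3)*(u - 2)*(u^3 + 6*u^2 + 8*u) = (u - 3)*(u - 2)*(u + 2)*(u^2 + 4*u) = (u - 3)*(u - 2)*(u + 2)*(u + 4)*(u)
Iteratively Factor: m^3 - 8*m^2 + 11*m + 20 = (m + 1)*(m^2 - 9*m + 20) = (m - 5)*(m + 1)*(m - 4)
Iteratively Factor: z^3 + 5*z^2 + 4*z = (z + 1)*(z^2 + 4*z) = (z + 1)*(z + 4)*(z)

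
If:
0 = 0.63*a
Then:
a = 0.00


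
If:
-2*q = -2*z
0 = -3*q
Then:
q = 0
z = 0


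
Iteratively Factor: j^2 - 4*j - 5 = (j + 1)*(j - 5)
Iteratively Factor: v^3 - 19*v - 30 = (v + 2)*(v^2 - 2*v - 15) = (v + 2)*(v + 3)*(v - 5)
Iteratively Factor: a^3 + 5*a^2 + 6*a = (a + 3)*(a^2 + 2*a) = (a + 2)*(a + 3)*(a)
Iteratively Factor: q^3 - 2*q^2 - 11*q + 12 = (q + 3)*(q^2 - 5*q + 4) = (q - 4)*(q + 3)*(q - 1)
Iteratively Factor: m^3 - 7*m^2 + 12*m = (m - 4)*(m^2 - 3*m) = m*(m - 4)*(m - 3)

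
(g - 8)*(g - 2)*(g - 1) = g^3 - 11*g^2 + 26*g - 16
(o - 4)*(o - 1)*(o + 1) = o^3 - 4*o^2 - o + 4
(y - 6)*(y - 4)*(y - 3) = y^3 - 13*y^2 + 54*y - 72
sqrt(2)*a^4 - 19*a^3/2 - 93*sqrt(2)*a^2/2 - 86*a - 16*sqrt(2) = (a - 8*sqrt(2))*(a + sqrt(2))*(a + 2*sqrt(2))*(sqrt(2)*a + 1/2)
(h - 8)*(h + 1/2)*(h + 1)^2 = h^4 - 11*h^3/2 - 18*h^2 - 31*h/2 - 4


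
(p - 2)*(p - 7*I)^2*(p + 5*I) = p^4 - 2*p^3 - 9*I*p^3 + 21*p^2 + 18*I*p^2 - 42*p - 245*I*p + 490*I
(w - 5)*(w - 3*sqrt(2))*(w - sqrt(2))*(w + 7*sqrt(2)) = w^4 - 5*w^3 + 3*sqrt(2)*w^3 - 50*w^2 - 15*sqrt(2)*w^2 + 42*sqrt(2)*w + 250*w - 210*sqrt(2)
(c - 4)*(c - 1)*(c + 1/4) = c^3 - 19*c^2/4 + 11*c/4 + 1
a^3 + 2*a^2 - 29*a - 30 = (a - 5)*(a + 1)*(a + 6)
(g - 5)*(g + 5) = g^2 - 25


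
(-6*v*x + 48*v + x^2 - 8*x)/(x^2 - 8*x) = (-6*v + x)/x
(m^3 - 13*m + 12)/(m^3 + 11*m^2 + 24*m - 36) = (m^2 + m - 12)/(m^2 + 12*m + 36)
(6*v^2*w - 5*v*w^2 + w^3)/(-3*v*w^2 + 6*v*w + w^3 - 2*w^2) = (-2*v + w)/(w - 2)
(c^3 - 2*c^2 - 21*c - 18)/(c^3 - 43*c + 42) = (c^2 + 4*c + 3)/(c^2 + 6*c - 7)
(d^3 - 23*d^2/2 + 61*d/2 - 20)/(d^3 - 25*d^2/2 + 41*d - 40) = (d - 1)/(d - 2)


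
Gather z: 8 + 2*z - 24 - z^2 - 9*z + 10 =-z^2 - 7*z - 6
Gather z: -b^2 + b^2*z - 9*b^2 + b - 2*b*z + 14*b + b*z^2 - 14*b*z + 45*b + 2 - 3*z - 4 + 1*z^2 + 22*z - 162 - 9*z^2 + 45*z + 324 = -10*b^2 + 60*b + z^2*(b - 8) + z*(b^2 - 16*b + 64) + 160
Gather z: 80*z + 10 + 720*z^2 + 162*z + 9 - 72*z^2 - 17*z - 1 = 648*z^2 + 225*z + 18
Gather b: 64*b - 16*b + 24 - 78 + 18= 48*b - 36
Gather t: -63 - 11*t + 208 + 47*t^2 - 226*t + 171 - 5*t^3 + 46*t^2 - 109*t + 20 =-5*t^3 + 93*t^2 - 346*t + 336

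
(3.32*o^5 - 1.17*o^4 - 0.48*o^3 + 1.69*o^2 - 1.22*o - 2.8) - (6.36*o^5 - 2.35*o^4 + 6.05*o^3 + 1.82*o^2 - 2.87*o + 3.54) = -3.04*o^5 + 1.18*o^4 - 6.53*o^3 - 0.13*o^2 + 1.65*o - 6.34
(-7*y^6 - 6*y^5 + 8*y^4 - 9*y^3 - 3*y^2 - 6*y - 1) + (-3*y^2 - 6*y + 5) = -7*y^6 - 6*y^5 + 8*y^4 - 9*y^3 - 6*y^2 - 12*y + 4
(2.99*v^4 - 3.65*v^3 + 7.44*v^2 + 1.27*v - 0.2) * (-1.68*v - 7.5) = -5.0232*v^5 - 16.293*v^4 + 14.8758*v^3 - 57.9336*v^2 - 9.189*v + 1.5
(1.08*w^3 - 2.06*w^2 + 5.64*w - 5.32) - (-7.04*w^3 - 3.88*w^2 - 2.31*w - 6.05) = 8.12*w^3 + 1.82*w^2 + 7.95*w + 0.73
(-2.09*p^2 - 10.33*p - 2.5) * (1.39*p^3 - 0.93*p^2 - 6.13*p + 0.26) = -2.9051*p^5 - 12.415*p^4 + 18.9436*p^3 + 65.1045*p^2 + 12.6392*p - 0.65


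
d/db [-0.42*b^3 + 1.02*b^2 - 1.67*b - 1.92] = -1.26*b^2 + 2.04*b - 1.67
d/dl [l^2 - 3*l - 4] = 2*l - 3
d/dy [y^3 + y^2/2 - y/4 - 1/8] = 3*y^2 + y - 1/4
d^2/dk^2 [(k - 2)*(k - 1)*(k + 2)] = 6*k - 2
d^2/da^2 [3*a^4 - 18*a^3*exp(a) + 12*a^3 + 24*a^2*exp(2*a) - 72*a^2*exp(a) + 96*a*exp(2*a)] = -18*a^3*exp(a) + 96*a^2*exp(2*a) - 180*a^2*exp(a) + 36*a^2 + 576*a*exp(2*a) - 396*a*exp(a) + 72*a + 432*exp(2*a) - 144*exp(a)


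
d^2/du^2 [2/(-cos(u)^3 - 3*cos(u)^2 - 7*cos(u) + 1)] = -((31*cos(u) + 24*cos(2*u) + 9*cos(3*u))*(cos(u)^3 + 3*cos(u)^2 + 7*cos(u) - 1)/2 + 4*(3*cos(u)^2 + 6*cos(u) + 7)^2*sin(u)^2)/(cos(u)^3 + 3*cos(u)^2 + 7*cos(u) - 1)^3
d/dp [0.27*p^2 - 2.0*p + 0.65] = 0.54*p - 2.0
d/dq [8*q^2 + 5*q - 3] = 16*q + 5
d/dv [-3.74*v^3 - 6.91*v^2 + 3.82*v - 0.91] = -11.22*v^2 - 13.82*v + 3.82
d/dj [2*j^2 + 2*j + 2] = 4*j + 2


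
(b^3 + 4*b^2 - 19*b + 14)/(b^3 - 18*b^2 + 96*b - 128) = (b^2 + 6*b - 7)/(b^2 - 16*b + 64)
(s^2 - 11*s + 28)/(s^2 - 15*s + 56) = (s - 4)/(s - 8)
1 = 1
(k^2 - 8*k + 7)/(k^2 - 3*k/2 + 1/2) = 2*(k - 7)/(2*k - 1)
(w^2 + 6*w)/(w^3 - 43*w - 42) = w/(w^2 - 6*w - 7)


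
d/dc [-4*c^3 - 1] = -12*c^2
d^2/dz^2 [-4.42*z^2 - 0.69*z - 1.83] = -8.84000000000000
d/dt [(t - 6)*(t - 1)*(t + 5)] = 3*t^2 - 4*t - 29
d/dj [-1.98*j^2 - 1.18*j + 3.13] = -3.96*j - 1.18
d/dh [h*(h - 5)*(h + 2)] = 3*h^2 - 6*h - 10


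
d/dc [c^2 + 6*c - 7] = 2*c + 6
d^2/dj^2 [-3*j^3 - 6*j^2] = -18*j - 12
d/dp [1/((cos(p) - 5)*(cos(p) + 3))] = 2*(cos(p) - 1)*sin(p)/((cos(p) - 5)^2*(cos(p) + 3)^2)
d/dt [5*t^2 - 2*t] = 10*t - 2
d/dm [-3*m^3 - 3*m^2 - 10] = 3*m*(-3*m - 2)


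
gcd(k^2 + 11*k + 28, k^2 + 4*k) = k + 4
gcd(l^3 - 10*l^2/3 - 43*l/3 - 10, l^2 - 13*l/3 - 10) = l^2 - 13*l/3 - 10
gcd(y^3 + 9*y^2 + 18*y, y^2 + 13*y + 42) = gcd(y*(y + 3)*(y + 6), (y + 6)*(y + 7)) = y + 6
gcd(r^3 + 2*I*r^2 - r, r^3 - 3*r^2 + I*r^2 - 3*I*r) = r^2 + I*r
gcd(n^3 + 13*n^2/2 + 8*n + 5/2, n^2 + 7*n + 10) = n + 5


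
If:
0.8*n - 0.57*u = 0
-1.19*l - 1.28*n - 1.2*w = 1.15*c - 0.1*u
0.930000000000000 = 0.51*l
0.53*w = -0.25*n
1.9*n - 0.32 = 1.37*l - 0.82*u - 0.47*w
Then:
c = -2.38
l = 1.82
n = 1.00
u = 1.40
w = -0.47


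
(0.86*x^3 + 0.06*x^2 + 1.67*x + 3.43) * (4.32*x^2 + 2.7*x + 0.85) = 3.7152*x^5 + 2.5812*x^4 + 8.1074*x^3 + 19.3776*x^2 + 10.6805*x + 2.9155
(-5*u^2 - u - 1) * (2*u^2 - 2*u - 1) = -10*u^4 + 8*u^3 + 5*u^2 + 3*u + 1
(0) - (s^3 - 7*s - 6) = -s^3 + 7*s + 6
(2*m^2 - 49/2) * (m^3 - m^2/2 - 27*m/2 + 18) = 2*m^5 - m^4 - 103*m^3/2 + 193*m^2/4 + 1323*m/4 - 441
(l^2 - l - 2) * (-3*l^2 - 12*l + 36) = -3*l^4 - 9*l^3 + 54*l^2 - 12*l - 72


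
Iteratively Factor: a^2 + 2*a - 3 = (a - 1)*(a + 3)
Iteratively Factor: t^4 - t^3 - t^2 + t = (t - 1)*(t^3 - t) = t*(t - 1)*(t^2 - 1) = t*(t - 1)*(t + 1)*(t - 1)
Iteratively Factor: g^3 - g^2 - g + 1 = (g + 1)*(g^2 - 2*g + 1) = (g - 1)*(g + 1)*(g - 1)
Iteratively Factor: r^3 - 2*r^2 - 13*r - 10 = (r + 1)*(r^2 - 3*r - 10) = (r - 5)*(r + 1)*(r + 2)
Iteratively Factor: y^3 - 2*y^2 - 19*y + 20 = (y - 5)*(y^2 + 3*y - 4) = (y - 5)*(y - 1)*(y + 4)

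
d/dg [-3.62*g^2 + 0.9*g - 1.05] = 0.9 - 7.24*g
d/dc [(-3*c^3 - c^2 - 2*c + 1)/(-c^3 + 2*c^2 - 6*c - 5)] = (-7*c^4 + 32*c^3 + 58*c^2 + 6*c + 16)/(c^6 - 4*c^5 + 16*c^4 - 14*c^3 + 16*c^2 + 60*c + 25)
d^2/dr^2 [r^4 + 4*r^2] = 12*r^2 + 8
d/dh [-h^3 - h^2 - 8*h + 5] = -3*h^2 - 2*h - 8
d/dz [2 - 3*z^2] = -6*z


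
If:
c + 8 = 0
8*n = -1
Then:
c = -8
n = -1/8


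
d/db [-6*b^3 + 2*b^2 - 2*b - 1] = -18*b^2 + 4*b - 2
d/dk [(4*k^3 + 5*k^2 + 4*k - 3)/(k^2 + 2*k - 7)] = 2*(2*k^4 + 8*k^3 - 39*k^2 - 32*k - 11)/(k^4 + 4*k^3 - 10*k^2 - 28*k + 49)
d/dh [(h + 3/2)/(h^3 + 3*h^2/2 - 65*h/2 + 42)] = (-8*h^3 - 24*h^2 - 18*h + 363)/(4*h^6 + 12*h^5 - 251*h^4 - 54*h^3 + 4729*h^2 - 10920*h + 7056)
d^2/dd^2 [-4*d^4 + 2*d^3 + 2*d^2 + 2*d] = -48*d^2 + 12*d + 4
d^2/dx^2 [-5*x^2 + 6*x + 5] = -10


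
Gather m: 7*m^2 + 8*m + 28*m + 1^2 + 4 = 7*m^2 + 36*m + 5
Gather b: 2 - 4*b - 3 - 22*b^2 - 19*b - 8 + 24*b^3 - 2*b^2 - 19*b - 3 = 24*b^3 - 24*b^2 - 42*b - 12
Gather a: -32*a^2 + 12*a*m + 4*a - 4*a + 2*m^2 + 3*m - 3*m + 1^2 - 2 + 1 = -32*a^2 + 12*a*m + 2*m^2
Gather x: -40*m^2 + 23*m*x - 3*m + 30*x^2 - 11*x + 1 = -40*m^2 - 3*m + 30*x^2 + x*(23*m - 11) + 1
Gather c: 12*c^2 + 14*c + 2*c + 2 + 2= 12*c^2 + 16*c + 4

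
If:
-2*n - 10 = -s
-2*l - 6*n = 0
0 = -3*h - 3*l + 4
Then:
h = 3*s/2 - 41/3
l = 15 - 3*s/2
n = s/2 - 5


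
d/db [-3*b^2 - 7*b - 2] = -6*b - 7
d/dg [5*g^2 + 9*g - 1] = 10*g + 9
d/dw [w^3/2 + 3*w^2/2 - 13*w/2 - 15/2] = 3*w^2/2 + 3*w - 13/2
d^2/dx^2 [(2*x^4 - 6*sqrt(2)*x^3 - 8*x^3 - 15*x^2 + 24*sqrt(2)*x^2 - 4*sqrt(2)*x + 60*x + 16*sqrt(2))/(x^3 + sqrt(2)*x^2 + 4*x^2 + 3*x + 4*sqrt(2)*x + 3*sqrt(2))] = 2*(59*x^6 + 64*sqrt(2)*x^6 + 234*sqrt(2)*x^5 + 516*x^5 + 753*x^4 + 552*sqrt(2)*x^4 - 536*x^3 + 650*sqrt(2)*x^3 - 612*sqrt(2)*x^2 - 846*x^2 - 1452*sqrt(2)*x + 312*x - 1254 + 548*sqrt(2))/(x^9 + 3*sqrt(2)*x^8 + 12*x^8 + 36*sqrt(2)*x^7 + 63*x^7 + 208*x^6 + 173*sqrt(2)*x^6 + 513*x^5 + 432*sqrt(2)*x^5 + 627*sqrt(2)*x^4 + 924*x^4 + 596*sqrt(2)*x^3 + 1053*x^3 + 423*sqrt(2)*x^2 + 648*x^2 + 162*x + 216*sqrt(2)*x + 54*sqrt(2))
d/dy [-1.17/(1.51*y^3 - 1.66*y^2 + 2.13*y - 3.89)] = (5.3001*y^2 - 3.8844*y + 2.4921)/(1.51*y^3 - 1.66*y^2 + 2.13*y - 3.89)^2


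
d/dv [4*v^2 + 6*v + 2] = 8*v + 6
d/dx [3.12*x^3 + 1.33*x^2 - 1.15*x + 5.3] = 9.36*x^2 + 2.66*x - 1.15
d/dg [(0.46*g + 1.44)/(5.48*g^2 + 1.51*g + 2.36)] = (2.5208*g^2 + 0.6946*g - (0.46*g + 1.44)*(10.96*g + 1.51) + 1.0856)/(5.48*g^2 + 1.51*g + 2.36)^2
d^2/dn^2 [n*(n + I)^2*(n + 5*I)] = 12*n^2 + 42*I*n - 22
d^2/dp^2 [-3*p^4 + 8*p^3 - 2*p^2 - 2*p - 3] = -36*p^2 + 48*p - 4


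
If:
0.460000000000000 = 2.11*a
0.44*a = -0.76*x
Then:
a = 0.22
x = -0.13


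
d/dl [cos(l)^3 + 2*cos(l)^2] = -(3*cos(l) + 4)*sin(l)*cos(l)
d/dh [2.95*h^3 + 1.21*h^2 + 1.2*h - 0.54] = 8.85*h^2 + 2.42*h + 1.2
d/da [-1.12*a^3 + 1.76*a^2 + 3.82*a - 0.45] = -3.36*a^2 + 3.52*a + 3.82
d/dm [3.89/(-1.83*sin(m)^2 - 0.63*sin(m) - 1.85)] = (14.2374*sin(m) + 2.4507)*cos(m)/(1.83*sin(m)^2 + 0.63*sin(m) + 1.85)^2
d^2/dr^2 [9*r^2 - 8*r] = 18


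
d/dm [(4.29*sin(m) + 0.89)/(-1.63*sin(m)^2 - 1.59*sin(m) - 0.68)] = (6.9927*sin(m)^2 + 2.9014*sin(m) - 1.5021)*cos(m)/(2.6569*sin(m)^4 + 5.1834*sin(m)^3 + 4.7449*sin(m)^2 + 2.1624*sin(m) + 0.4624)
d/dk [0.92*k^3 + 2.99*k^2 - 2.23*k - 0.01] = 2.76*k^2 + 5.98*k - 2.23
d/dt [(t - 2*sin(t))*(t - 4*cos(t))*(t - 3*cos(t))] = (t - 2*sin(t))*(t - 4*cos(t))*(3*sin(t) + 1) + (t - 2*sin(t))*(t - 3*cos(t))*(4*sin(t) + 1) - (t - 4*cos(t))*(t - 3*cos(t))*(2*cos(t) - 1)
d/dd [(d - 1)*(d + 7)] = 2*d + 6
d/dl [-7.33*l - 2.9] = -7.33000000000000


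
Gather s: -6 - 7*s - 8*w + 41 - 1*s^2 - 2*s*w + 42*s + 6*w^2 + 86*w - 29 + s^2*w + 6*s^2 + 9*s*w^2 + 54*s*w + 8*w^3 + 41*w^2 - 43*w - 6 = s^2*(w + 5) + s*(9*w^2 + 52*w + 35) + 8*w^3 + 47*w^2 + 35*w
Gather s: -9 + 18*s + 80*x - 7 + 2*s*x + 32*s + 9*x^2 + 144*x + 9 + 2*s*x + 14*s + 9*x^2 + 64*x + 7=s*(4*x + 64) + 18*x^2 + 288*x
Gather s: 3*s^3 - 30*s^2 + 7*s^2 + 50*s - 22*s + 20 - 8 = 3*s^3 - 23*s^2 + 28*s + 12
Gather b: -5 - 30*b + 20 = 15 - 30*b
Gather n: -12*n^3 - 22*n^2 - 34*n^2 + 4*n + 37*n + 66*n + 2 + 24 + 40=-12*n^3 - 56*n^2 + 107*n + 66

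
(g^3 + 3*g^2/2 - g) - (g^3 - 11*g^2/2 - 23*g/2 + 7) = 7*g^2 + 21*g/2 - 7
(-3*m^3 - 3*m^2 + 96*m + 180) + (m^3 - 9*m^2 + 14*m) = -2*m^3 - 12*m^2 + 110*m + 180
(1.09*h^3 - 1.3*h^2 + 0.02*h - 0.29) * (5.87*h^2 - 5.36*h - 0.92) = 6.3983*h^5 - 13.4734*h^4 + 6.0826*h^3 - 0.6135*h^2 + 1.536*h + 0.2668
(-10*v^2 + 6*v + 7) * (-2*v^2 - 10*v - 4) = 20*v^4 + 88*v^3 - 34*v^2 - 94*v - 28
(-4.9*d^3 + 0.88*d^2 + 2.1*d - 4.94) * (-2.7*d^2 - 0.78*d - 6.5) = 13.23*d^5 + 1.446*d^4 + 25.4936*d^3 + 5.98*d^2 - 9.7968*d + 32.11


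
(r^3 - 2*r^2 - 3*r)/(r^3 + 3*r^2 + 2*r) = (r - 3)/(r + 2)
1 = 1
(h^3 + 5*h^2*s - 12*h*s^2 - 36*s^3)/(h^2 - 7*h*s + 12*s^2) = (-h^2 - 8*h*s - 12*s^2)/(-h + 4*s)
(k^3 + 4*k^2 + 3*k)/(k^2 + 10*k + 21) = k*(k + 1)/(k + 7)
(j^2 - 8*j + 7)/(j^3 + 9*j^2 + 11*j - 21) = (j - 7)/(j^2 + 10*j + 21)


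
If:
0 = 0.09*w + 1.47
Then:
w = -16.33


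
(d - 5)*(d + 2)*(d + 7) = d^3 + 4*d^2 - 31*d - 70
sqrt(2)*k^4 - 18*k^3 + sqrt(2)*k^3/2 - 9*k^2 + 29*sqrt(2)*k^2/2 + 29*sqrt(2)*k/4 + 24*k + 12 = (k + 1/2)*(k - 8*sqrt(2))*(k - 3*sqrt(2)/2)*(sqrt(2)*k + 1)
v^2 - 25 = (v - 5)*(v + 5)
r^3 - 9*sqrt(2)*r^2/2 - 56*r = r*(r - 8*sqrt(2))*(r + 7*sqrt(2)/2)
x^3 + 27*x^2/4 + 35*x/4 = x*(x + 7/4)*(x + 5)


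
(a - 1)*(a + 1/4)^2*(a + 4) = a^4 + 7*a^3/2 - 39*a^2/16 - 29*a/16 - 1/4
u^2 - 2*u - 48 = (u - 8)*(u + 6)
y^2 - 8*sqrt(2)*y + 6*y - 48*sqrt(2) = (y + 6)*(y - 8*sqrt(2))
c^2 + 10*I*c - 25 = (c + 5*I)^2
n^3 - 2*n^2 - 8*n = n*(n - 4)*(n + 2)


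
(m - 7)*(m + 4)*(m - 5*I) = m^3 - 3*m^2 - 5*I*m^2 - 28*m + 15*I*m + 140*I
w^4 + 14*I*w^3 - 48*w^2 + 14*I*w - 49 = (w - I)*(w + I)*(w + 7*I)^2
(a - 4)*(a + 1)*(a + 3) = a^3 - 13*a - 12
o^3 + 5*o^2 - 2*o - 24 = (o - 2)*(o + 3)*(o + 4)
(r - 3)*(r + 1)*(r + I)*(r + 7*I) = r^4 - 2*r^3 + 8*I*r^3 - 10*r^2 - 16*I*r^2 + 14*r - 24*I*r + 21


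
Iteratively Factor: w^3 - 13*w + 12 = (w + 4)*(w^2 - 4*w + 3) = (w - 1)*(w + 4)*(w - 3)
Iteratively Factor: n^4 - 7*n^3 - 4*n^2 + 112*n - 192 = (n - 4)*(n^3 - 3*n^2 - 16*n + 48) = (n - 4)^2*(n^2 + n - 12) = (n - 4)^2*(n + 4)*(n - 3)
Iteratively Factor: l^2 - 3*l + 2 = (l - 2)*(l - 1)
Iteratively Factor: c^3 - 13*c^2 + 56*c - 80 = (c - 4)*(c^2 - 9*c + 20) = (c - 5)*(c - 4)*(c - 4)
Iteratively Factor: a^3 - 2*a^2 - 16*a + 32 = (a - 4)*(a^2 + 2*a - 8) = (a - 4)*(a - 2)*(a + 4)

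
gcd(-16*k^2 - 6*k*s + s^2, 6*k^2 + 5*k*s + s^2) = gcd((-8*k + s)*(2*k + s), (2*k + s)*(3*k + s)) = 2*k + s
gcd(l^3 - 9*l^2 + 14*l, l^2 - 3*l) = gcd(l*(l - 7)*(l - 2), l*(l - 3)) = l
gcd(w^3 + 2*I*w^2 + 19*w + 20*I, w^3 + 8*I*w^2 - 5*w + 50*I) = w + 5*I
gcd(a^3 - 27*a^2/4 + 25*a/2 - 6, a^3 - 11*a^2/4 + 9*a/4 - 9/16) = a - 3/4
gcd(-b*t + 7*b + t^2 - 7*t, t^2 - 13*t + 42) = t - 7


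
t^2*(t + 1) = t^3 + t^2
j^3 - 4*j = j*(j - 2)*(j + 2)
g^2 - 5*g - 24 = (g - 8)*(g + 3)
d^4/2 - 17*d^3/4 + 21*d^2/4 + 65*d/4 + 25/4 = (d/2 + 1/4)*(d - 5)^2*(d + 1)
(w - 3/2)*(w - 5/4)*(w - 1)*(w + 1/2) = w^4 - 13*w^3/4 + 11*w^2/4 + 7*w/16 - 15/16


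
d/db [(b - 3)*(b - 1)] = 2*b - 4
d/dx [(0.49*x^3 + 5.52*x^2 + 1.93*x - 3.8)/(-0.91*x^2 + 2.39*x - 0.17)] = (-0.4459*x^4 + 2.3422*x^3 + 14.6992*x^2 - 8.7928*x + 8.7539)/(0.8281*x^4 - 4.3498*x^3 + 6.0215*x^2 - 0.8126*x + 0.0289)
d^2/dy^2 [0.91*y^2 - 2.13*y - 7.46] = 1.82000000000000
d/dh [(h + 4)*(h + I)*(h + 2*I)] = 3*h^2 + h*(8 + 6*I) - 2 + 12*I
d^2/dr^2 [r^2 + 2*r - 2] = 2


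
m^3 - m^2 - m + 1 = (m - 1)^2*(m + 1)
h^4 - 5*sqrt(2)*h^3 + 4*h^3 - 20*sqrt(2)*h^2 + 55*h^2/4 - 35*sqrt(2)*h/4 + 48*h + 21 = (h + 1/2)*(h + 7/2)*(h - 3*sqrt(2))*(h - 2*sqrt(2))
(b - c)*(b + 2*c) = b^2 + b*c - 2*c^2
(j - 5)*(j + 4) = j^2 - j - 20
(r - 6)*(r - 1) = r^2 - 7*r + 6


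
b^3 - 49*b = b*(b - 7)*(b + 7)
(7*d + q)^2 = 49*d^2 + 14*d*q + q^2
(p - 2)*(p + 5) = p^2 + 3*p - 10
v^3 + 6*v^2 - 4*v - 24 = (v - 2)*(v + 2)*(v + 6)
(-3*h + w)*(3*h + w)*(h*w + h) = -9*h^3*w - 9*h^3 + h*w^3 + h*w^2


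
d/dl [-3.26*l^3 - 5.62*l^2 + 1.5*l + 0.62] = -9.78*l^2 - 11.24*l + 1.5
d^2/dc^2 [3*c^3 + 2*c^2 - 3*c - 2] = 18*c + 4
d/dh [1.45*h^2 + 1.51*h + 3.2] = 2.9*h + 1.51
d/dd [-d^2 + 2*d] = 2 - 2*d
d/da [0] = 0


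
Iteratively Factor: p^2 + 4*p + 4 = (p + 2)*(p + 2)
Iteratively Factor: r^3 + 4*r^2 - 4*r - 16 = (r + 4)*(r^2 - 4) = (r - 2)*(r + 4)*(r + 2)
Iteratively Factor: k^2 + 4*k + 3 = (k + 3)*(k + 1)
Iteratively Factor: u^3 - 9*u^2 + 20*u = (u)*(u^2 - 9*u + 20) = u*(u - 4)*(u - 5)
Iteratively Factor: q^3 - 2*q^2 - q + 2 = (q - 2)*(q^2 - 1) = (q - 2)*(q - 1)*(q + 1)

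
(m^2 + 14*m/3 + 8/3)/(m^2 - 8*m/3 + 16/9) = 3*(3*m^2 + 14*m + 8)/(9*m^2 - 24*m + 16)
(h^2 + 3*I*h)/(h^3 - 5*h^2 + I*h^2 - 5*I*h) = (h + 3*I)/(h^2 + h*(-5 + I) - 5*I)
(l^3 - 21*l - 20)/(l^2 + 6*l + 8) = (l^2 - 4*l - 5)/(l + 2)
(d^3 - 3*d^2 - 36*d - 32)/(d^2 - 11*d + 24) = (d^2 + 5*d + 4)/(d - 3)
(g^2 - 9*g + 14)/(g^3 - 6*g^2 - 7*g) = (g - 2)/(g*(g + 1))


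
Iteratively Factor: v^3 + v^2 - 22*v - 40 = (v + 2)*(v^2 - v - 20) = (v + 2)*(v + 4)*(v - 5)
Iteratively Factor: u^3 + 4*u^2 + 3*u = (u + 1)*(u^2 + 3*u) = u*(u + 1)*(u + 3)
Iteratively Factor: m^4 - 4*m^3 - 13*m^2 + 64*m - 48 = (m - 3)*(m^3 - m^2 - 16*m + 16) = (m - 4)*(m - 3)*(m^2 + 3*m - 4) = (m - 4)*(m - 3)*(m - 1)*(m + 4)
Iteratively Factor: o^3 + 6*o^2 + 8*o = (o + 2)*(o^2 + 4*o) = (o + 2)*(o + 4)*(o)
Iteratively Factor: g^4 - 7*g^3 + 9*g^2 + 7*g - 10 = (g - 2)*(g^3 - 5*g^2 - g + 5) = (g - 5)*(g - 2)*(g^2 - 1) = (g - 5)*(g - 2)*(g + 1)*(g - 1)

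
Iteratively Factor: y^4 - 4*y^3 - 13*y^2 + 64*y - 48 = (y - 3)*(y^3 - y^2 - 16*y + 16) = (y - 4)*(y - 3)*(y^2 + 3*y - 4) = (y - 4)*(y - 3)*(y - 1)*(y + 4)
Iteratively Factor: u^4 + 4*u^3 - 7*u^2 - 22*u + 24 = (u + 3)*(u^3 + u^2 - 10*u + 8) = (u - 2)*(u + 3)*(u^2 + 3*u - 4) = (u - 2)*(u - 1)*(u + 3)*(u + 4)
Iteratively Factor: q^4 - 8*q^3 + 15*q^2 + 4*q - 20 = (q - 2)*(q^3 - 6*q^2 + 3*q + 10) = (q - 5)*(q - 2)*(q^2 - q - 2) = (q - 5)*(q - 2)^2*(q + 1)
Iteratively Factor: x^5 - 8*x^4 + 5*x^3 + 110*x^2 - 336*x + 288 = (x - 4)*(x^4 - 4*x^3 - 11*x^2 + 66*x - 72) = (x - 4)*(x - 2)*(x^3 - 2*x^2 - 15*x + 36) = (x - 4)*(x - 3)*(x - 2)*(x^2 + x - 12) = (x - 4)*(x - 3)^2*(x - 2)*(x + 4)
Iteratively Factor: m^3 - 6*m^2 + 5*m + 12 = (m - 3)*(m^2 - 3*m - 4) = (m - 3)*(m + 1)*(m - 4)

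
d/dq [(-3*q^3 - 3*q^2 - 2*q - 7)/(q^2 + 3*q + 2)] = (-3*q^4 - 18*q^3 - 25*q^2 + 2*q + 17)/(q^4 + 6*q^3 + 13*q^2 + 12*q + 4)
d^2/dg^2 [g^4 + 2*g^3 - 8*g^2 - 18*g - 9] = 12*g^2 + 12*g - 16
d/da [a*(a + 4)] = 2*a + 4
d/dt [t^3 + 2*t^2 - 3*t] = 3*t^2 + 4*t - 3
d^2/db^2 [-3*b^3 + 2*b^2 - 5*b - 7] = 4 - 18*b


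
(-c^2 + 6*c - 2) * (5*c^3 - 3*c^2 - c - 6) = -5*c^5 + 33*c^4 - 27*c^3 + 6*c^2 - 34*c + 12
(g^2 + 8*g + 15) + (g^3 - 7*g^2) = g^3 - 6*g^2 + 8*g + 15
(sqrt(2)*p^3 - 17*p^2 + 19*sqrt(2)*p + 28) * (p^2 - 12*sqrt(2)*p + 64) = sqrt(2)*p^5 - 41*p^4 + 287*sqrt(2)*p^3 - 1516*p^2 + 880*sqrt(2)*p + 1792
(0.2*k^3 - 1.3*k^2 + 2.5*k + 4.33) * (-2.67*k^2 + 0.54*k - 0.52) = -0.534*k^5 + 3.579*k^4 - 7.481*k^3 - 9.5351*k^2 + 1.0382*k - 2.2516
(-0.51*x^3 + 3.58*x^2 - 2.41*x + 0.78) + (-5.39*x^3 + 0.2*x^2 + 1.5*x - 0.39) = -5.9*x^3 + 3.78*x^2 - 0.91*x + 0.39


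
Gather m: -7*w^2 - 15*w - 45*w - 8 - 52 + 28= -7*w^2 - 60*w - 32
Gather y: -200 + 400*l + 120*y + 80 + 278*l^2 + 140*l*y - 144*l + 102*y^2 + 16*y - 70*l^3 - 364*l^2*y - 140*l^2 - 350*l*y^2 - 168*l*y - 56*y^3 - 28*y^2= -70*l^3 + 138*l^2 + 256*l - 56*y^3 + y^2*(74 - 350*l) + y*(-364*l^2 - 28*l + 136) - 120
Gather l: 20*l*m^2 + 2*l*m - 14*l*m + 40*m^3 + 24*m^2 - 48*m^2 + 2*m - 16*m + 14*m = l*(20*m^2 - 12*m) + 40*m^3 - 24*m^2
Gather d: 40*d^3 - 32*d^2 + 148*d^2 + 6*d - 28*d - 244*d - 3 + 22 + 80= 40*d^3 + 116*d^2 - 266*d + 99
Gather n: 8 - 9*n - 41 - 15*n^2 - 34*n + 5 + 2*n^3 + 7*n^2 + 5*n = 2*n^3 - 8*n^2 - 38*n - 28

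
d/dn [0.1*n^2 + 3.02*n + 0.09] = 0.2*n + 3.02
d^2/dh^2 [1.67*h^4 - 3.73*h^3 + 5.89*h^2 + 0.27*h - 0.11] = 20.04*h^2 - 22.38*h + 11.78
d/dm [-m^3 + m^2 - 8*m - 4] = -3*m^2 + 2*m - 8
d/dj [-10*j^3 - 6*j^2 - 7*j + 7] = -30*j^2 - 12*j - 7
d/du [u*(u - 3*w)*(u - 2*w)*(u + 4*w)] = 4*u^3 - 3*u^2*w - 28*u*w^2 + 24*w^3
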